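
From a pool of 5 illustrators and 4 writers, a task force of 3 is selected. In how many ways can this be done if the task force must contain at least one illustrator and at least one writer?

70

Total 3-person selections from all 9: C(9,3) = 84.
Selections missing a whole group: no illustrators → C(4,3) = 4; no writers → C(5,3) = 10.
Both groups omitted at once is impossible, so 84 − 14 = 70.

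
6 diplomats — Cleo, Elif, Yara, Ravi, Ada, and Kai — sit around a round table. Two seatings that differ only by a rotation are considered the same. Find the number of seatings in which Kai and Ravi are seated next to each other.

Glue Kai and Ravi into a block (2 internal orders). Seating 5 units around a circle gives (4)! arrangements.
So 2 × (4)! = 2 × 24 = 48.

48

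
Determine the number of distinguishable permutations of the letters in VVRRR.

10

Letter multiplicities in VVRRR: R×3, V×2.
So there are 5! / (3!·2!) = 10 distinguishable arrangements.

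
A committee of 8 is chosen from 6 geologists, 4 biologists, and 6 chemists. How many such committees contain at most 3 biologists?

Split by how many biologists are chosen (0 through 3).
Sum: C(4,0)·C(12,8) + C(4,1)·C(12,7) + C(4,2)·C(12,6) + C(4,3)·C(12,5) = 495 + 3168 + 5544 + 3168 = 12375.

12375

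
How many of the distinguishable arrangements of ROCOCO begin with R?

10

Fix R in the first position and arrange the remaining 5 letters.
Those 5 letters have C appearing twice and O appearing 3 times, giving (5)!/(3!·2!) = 10.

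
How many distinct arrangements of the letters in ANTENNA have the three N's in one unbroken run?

Treat the 3 copies of N as a single block. The multiset to arrange is then {NNN, A, A, E, T}, 5 items in all.
That gives (5)!/(2!) = 60 arrangements.

60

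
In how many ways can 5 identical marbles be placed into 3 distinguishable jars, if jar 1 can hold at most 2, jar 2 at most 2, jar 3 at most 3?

6

By stars and bars, unrestricted non-negative solutions to x_1+…+x_3 = 5 number C(5+2,2) = 21.
Subtract solutions that violate a single cap (substitute x_i' = x_i − (cap_i+1)): x_1 ≥ 3 gives C(4,2) = 6; x_2 ≥ 3 gives C(4,2) = 6; x_3 ≥ 4 gives C(3,2) = 3. Together 15.
No two caps can be exceeded simultaneously, so the pair terms are all 0.
By inclusion–exclusion the count is 21 − 15 + 0 = 6.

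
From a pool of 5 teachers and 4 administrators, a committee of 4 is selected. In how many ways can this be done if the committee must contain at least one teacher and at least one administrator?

120

Total 4-person selections from all 9: C(9,4) = 126.
Subtract selections that omit an entire group: no teachers → C(4,4) = 1; no administrators → C(5,4) = 5.
Both groups omitted at once is impossible, so 126 − 6 = 120.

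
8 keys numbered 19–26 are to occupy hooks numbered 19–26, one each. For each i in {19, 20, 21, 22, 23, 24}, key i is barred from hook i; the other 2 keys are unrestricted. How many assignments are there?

18806

Let Aᵢ (for 19 ≤ i ≤ 24) be the placements that put key i in its forbidden hook. Any j of these fix j positions, leaving (8−j)! ways to fill the rest, and there are C(6,j) ways to pick which j.
By inclusion–exclusion, the number of valid placements is Σ_{j=0}^{6} (−1)^j C(6,j)·(8−j)!.
Computing: 40320 − 30240 + 10800 − 2400 + 360 − 36 + 2 = 18806.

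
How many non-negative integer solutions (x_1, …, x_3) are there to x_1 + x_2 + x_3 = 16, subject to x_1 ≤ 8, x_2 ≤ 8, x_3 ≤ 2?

Without the upper bounds there are C(18,2) = 153 ways to split 16 among 3 variables.
Subtract solutions that violate a single cap (substitute x_i' = x_i − (cap_i+1)): x_1 ≥ 9 gives C(9,2) = 36; x_2 ≥ 9 gives C(9,2) = 36; x_3 ≥ 3 gives C(15,2) = 105. Together 177.
Add back pairs where two caps are both exceeded: 0 + 15 + 15 = 30.
By inclusion–exclusion the count is 153 − 177 + 30 = 6.

6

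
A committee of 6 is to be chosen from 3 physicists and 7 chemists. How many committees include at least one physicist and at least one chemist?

Total 6-person selections from all 10: C(10,6) = 210.
Selections missing a whole group: no physicists → C(7,6) = 7; no chemists → C(3,6) = 0.
Both groups omitted at once is impossible, so 210 − 7 = 203.

203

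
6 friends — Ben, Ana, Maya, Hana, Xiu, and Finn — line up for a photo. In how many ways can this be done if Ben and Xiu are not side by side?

480

There are 6! = 720 arrangements in all. If Ben and Xiu are adjacent, merging them into one block gives 2·(5)! = 240 arrangements.
So 720 − 240 = 480 arrangements keep them apart.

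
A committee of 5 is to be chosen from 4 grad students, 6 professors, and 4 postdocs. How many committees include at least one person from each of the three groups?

With no constraint there are C(14,5) = 2002 possible selections.
Subtract selections that omit an entire group: no grad students → C(10,5) = 252; no professors → C(8,5) = 56; no postdocs → C(10,5) = 252.
Add back selections omitting two groups (i.e. drawn from a single group): C(4,5) + C(6,5) + C(4,5) = 6.
By inclusion–exclusion: 2002 − 560 + 6 = 1448.

1448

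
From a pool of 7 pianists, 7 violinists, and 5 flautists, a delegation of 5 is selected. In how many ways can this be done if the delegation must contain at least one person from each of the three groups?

Total 5-person selections from all 19: C(19,5) = 11628.
Subtract selections that omit an entire group: no pianists → C(12,5) = 792; no violinists → C(12,5) = 792; no flautists → C(14,5) = 2002.
Add back selections omitting two groups (i.e. drawn from a single group): C(7,5) + C(7,5) + C(5,5) = 43.
By inclusion–exclusion: 11628 − 3586 + 43 = 8085.

8085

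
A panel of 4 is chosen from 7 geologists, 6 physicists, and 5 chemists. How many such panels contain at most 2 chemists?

Split by how many chemists are chosen (0 through 2).
Sum: C(5,0)·C(13,4) + C(5,1)·C(13,3) + C(5,2)·C(13,2) = 715 + 1430 + 780 = 2925.

2925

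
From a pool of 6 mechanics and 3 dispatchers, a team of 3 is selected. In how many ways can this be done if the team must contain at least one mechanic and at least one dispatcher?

Total 3-person selections from all 9: C(9,3) = 84.
Selections missing a whole group: no mechanics → C(3,3) = 1; no dispatchers → C(6,3) = 20.
Both groups omitted at once is impossible, so 84 − 21 = 63.

63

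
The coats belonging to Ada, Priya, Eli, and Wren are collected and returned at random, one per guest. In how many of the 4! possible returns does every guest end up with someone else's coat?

9

Count assignments avoiding every fixed point. For any j of the 4 guests fixed to their own coat, the other 4−j can be arranged in (4−j)! ways.
By inclusion–exclusion this is Σ_{j=0}^{4} (−1)^j C(4,j)·(4−j)!.
Computing: 24 − 24 + 12 − 4 + 1 = 9.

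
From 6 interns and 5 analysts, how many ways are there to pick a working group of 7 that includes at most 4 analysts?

Split by how many analysts are chosen (0 through 4).
Sum: C(5,0)·C(6,7) + C(5,1)·C(6,6) + C(5,2)·C(6,5) + C(5,3)·C(6,4) + C(5,4)·C(6,3) = 0 + 5 + 60 + 150 + 100 = 315.

315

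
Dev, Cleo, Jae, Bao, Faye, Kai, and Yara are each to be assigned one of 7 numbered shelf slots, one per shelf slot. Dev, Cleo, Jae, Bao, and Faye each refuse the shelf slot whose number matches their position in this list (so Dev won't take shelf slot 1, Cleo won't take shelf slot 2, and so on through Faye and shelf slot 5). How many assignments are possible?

2428

Let Aᵢ (for 1 ≤ i ≤ 5) be the placements that put person i in their forbidden shelf slot. Any j of these fix j positions, leaving (7−j)! ways to fill the rest, and there are C(5,j) ways to pick which j.
By inclusion–exclusion, the number of valid placements is Σ_{j=0}^{5} (−1)^j C(5,j)·(7−j)!.
Computing: 5040 − 3600 + 1200 − 240 + 30 − 2 = 2428.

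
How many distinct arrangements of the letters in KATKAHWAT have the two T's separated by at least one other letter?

11760

There are 9!/(3!·2!·2!) = 15120 arrangements of KATKAHWAT in total.
If the two T's are adjacent, glue them into one block, leaving 8 items to arrange: (8)!/(3!·2!) = 3360 ways.
Hence 15120 − 3360 = 11760.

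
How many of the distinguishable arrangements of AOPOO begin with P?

Fix P in the first position and arrange the remaining 4 letters.
Those 4 letters have O appearing 3 times, giving (4)!/(3!) = 4.

4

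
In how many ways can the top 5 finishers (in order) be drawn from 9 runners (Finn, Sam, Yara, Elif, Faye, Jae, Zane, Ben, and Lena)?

15120

This is an ordered selection of 5 from 9: P(9,5).
That gives 9 × 8 × 7 × 6 × 5 = 15120.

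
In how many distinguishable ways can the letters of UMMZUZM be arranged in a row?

210

Letter multiplicities in UMMZUZM: M×3, U×2, Z×2.
The number of distinct arrangements is 7!/(3!·2!·2!) = 5040/24 = 210.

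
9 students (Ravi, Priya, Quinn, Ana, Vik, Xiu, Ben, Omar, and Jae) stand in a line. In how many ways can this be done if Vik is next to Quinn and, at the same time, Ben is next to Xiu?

Treat {Vik,Quinn} as one block (2 orders) and {Ben,Xiu} as another (2 orders).
That leaves 7 units to arrange: 2 × 2 × 7! = 4 × 5040 = 20160.

20160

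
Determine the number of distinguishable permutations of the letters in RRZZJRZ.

140

RRZZJRZ has 7 letters with R appearing 3 times and Z appearing 3 times.
The number of distinct arrangements is 7!/(3!·3!) = 5040/36 = 140.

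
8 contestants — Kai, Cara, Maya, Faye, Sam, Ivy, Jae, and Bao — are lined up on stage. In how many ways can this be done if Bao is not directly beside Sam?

30240

Of the 8! = 40320 arrangements, those with Bao and Sam adjacent number 2 × 7! = 10080 (treat the pair as a block with 2 internal orders).
So 40320 − 10080 = 30240 arrangements keep them apart.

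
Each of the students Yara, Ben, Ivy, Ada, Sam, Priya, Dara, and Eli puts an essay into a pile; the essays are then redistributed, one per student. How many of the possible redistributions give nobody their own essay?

Count assignments avoiding every fixed point. For any j of the 8 students fixed to their own essay, the other 8−j can be arranged in (8−j)! ways.
By inclusion–exclusion this is Σ_{j=0}^{8} (−1)^j C(8,j)·(8−j)!.
Computing: 40320 − 40320 + 20160 − 6720 + 1680 − 336 + 56 − 8 + 1 = 14833.

14833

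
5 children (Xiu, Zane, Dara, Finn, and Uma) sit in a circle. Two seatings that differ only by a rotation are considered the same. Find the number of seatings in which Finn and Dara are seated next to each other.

Glue Finn and Dara into a block (2 internal orders). Seating 4 units around a circle gives (3)! arrangements.
So 2 × (3)! = 2 × 6 = 12.

12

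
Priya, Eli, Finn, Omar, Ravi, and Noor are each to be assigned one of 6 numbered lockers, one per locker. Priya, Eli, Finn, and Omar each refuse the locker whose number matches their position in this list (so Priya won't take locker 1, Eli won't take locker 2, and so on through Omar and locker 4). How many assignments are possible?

362

Let Aᵢ (for 1 ≤ i ≤ 4) be the placements that put person i in their forbidden locker. Any j of these fix j positions, leaving (6−j)! ways to fill the rest, and there are C(4,j) ways to pick which j.
By inclusion–exclusion, the number of valid placements is Σ_{j=0}^{4} (−1)^j C(4,j)·(6−j)!.
Computing: 720 − 480 + 144 − 24 + 2 = 362.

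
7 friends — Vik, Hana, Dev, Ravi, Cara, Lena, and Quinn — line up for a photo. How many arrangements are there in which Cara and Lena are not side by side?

Of the 7! = 5040 arrangements, those with Cara and Lena adjacent number 2 × 6! = 1440 (treat the pair as a block with 2 internal orders).
So 5040 − 1440 = 3600 arrangements keep them apart.

3600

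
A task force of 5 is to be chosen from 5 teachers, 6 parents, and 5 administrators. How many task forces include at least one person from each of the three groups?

With no constraint there are C(16,5) = 4368 possible selections.
Selections missing a whole group: no teachers → C(11,5) = 462; no parents → C(10,5) = 252; no administrators → C(11,5) = 462.
Add back selections omitting two groups (i.e. drawn from a single group): C(5,5) + C(6,5) + C(5,5) = 8.
By inclusion–exclusion: 4368 − 1176 + 8 = 3200.

3200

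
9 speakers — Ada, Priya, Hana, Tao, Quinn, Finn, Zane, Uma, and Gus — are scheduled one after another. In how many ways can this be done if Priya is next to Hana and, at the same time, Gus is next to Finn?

Treat {Priya,Hana} as one block (2 orders) and {Gus,Finn} as another (2 orders).
That leaves 7 units to arrange: 2 × 2 × 7! = 4 × 5040 = 20160.

20160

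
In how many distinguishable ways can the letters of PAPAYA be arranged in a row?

Letter multiplicities in PAPAYA: A×3, P×2, Y×1.
So there are 6! / (3!·2!) = 60 distinguishable arrangements.

60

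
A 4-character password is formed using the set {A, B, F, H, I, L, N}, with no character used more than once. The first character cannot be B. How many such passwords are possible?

The first character has 7−1 = 6 choices (anything except B).
The remaining 3 characters are filled from the other 6 symbols without repetition: 6 × 5 × 4 = 120.
Total: 6 × 120 = 720.

720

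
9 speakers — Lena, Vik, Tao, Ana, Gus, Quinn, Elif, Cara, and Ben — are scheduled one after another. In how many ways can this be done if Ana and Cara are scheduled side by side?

Glue Ana and Cara into one block (2 internal orders), leaving 8 units to arrange in a row.
That gives 2 × 8! = 2 × 40320 = 80640.

80640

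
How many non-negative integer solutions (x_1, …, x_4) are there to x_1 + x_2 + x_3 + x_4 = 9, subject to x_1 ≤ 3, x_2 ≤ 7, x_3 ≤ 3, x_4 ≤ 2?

Ignoring the caps, the number of non-negative solutions to x_1+…+x_4 = 9 is C(12,3) = 220.
Subtract solutions that violate a single cap (substitute x_i' = x_i − (cap_i+1)): x_1 ≥ 4 gives C(8,3) = 56; x_2 ≥ 8 gives C(4,3) = 4; x_3 ≥ 4 gives C(8,3) = 56; x_4 ≥ 3 gives C(9,3) = 84. Together 200.
Add back pairs where two caps are both exceeded: 0 + 4 + 10 + 0 + 0 + 10 = 24.
By inclusion–exclusion the count is 220 − 200 + 24 = 44.

44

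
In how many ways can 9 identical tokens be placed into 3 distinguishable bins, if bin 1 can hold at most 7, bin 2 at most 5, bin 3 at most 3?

Ignoring the caps, the number of non-negative solutions to x_1+…+x_3 = 9 is C(11,2) = 55.
Subtract solutions that violate a single cap (substitute x_i' = x_i − (cap_i+1)): x_1 ≥ 8 gives C(3,2) = 3; x_2 ≥ 6 gives C(5,2) = 10; x_3 ≥ 4 gives C(7,2) = 21. Together 34.
No two caps can be exceeded simultaneously, so the pair terms are all 0.
By inclusion–exclusion the count is 55 − 34 + 0 = 21.

21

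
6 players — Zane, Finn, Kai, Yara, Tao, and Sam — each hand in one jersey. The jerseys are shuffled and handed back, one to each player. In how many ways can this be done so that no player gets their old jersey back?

265

Count assignments avoiding every fixed point. For any j of the 6 players fixed to their old jersey, the other 6−j can be arranged in (6−j)! ways.
By inclusion–exclusion this is Σ_{j=0}^{6} (−1)^j C(6,j)·(6−j)!.
Computing: 720 − 720 + 360 − 120 + 30 − 6 + 1 = 265.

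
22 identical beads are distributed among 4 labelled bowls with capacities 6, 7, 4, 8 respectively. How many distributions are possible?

20

Ignoring the caps, the number of non-negative solutions to x_1+…+x_4 = 22 is C(25,3) = 2300.
Subtract solutions that violate a single cap (substitute x_i' = x_i − (cap_i+1)): x_1 ≥ 7 gives C(18,3) = 816; x_2 ≥ 8 gives C(17,3) = 680; x_3 ≥ 5 gives C(20,3) = 1140; x_4 ≥ 9 gives C(16,3) = 560. Together 3196.
Add back pairs where two caps are both exceeded: 120 + 286 + 84 + 220 + 56 + 165 = 931.
Subtract triples: 10 + 0 + 4 + 1 = 15.
By inclusion–exclusion the count is 2300 − 3196 + 931 − 15 = 20.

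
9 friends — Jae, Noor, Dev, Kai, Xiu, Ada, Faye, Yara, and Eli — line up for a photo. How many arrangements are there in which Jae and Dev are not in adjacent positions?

Of the 9! = 362880 arrangements, those with Jae and Dev adjacent number 2 × 8! = 80640 (treat the pair as a block with 2 internal orders).
So 362880 − 80640 = 282240 arrangements keep them apart.

282240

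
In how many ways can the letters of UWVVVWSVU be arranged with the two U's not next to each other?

There are 9!/(4!·2!·2!) = 3780 arrangements of UWVVVWSVU in total.
If the two U's are adjacent, glue them into one block, leaving 8 items to arrange: (8)!/(4!·2!) = 840 ways.
Hence 3780 − 840 = 2940.

2940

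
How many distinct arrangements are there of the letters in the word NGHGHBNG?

1680

NGHGHBNG has 8 letters with G appearing 3 times, H appearing twice, and N appearing twice.
Dividing 8! = 40320 by 3!·2!·2! = 24 for the repeated letters gives 1680.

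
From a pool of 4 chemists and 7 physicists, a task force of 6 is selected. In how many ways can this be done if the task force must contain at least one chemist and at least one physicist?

With no constraint there are C(11,6) = 462 possible selections.
Subtract selections that omit an entire group: no chemists → C(7,6) = 7; no physicists → C(4,6) = 0.
Both groups omitted at once is impossible, so 462 − 7 = 455.

455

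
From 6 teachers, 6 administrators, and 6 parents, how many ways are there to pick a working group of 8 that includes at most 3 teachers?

34947

Split by how many teachers are chosen (0 through 3).
Sum: C(6,0)·C(12,8) + C(6,1)·C(12,7) + C(6,2)·C(12,6) + C(6,3)·C(12,5) = 495 + 4752 + 13860 + 15840 = 34947.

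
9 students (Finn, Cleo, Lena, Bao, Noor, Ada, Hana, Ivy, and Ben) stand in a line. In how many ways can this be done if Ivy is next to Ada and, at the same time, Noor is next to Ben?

20160

Treat {Ivy,Ada} as one block (2 orders) and {Noor,Ben} as another (2 orders).
That leaves 7 units to arrange: 2 × 2 × 7! = 4 × 5040 = 20160.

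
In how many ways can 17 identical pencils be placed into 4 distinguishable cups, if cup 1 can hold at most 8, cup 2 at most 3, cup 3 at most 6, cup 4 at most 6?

74

Ignoring the caps, the number of non-negative solutions to x_1+…+x_4 = 17 is C(20,3) = 1140.
Subtract solutions that violate a single cap (substitute x_i' = x_i − (cap_i+1)): x_1 ≥ 9 gives C(11,3) = 165; x_2 ≥ 4 gives C(16,3) = 560; x_3 ≥ 7 gives C(13,3) = 286; x_4 ≥ 7 gives C(13,3) = 286. Together 1297.
Add back pairs where two caps are both exceeded: 35 + 4 + 4 + 84 + 84 + 20 = 231.
By inclusion–exclusion the count is 1140 − 1297 + 231 = 74.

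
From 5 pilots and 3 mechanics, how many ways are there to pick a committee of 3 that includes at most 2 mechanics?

Split by how many mechanics are chosen (0 through 2).
Sum: C(3,0)·C(5,3) + C(3,1)·C(5,2) + C(3,2)·C(5,1) = 10 + 30 + 15 = 55.

55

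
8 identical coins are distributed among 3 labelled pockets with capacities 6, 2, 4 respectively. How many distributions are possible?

12

Without the upper bounds there are C(10,2) = 45 ways to split 8 among 3 pockets.
Subtract solutions that violate a single cap (substitute x_i' = x_i − (cap_i+1)): x_1 ≥ 7 gives C(3,2) = 3; x_2 ≥ 3 gives C(7,2) = 21; x_3 ≥ 5 gives C(5,2) = 10. Together 34.
Add back pairs where two caps are both exceeded: 0 + 0 + 1 = 1.
By inclusion–exclusion the count is 45 − 34 + 1 = 12.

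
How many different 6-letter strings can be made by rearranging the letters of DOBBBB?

30

Letter multiplicities in DOBBBB: B×4, D×1, O×1.
Dividing 6! = 720 by 4! = 24 for the repeated letters gives 30.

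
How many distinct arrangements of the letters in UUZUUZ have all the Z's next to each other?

Treat the 2 copies of Z as a single block. The multiset to arrange is then {ZZ, U, U, U, U}, 5 items in all.
That gives (5)!/(4!) = 5 arrangements.

5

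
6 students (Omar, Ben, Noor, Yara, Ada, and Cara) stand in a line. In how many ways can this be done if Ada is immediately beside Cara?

Treat {Ada, Cara} as a single unit. There are 5 units to order, and the pair itself can be ordered 2 ways.
That gives 2 × 5! = 2 × 120 = 240.

240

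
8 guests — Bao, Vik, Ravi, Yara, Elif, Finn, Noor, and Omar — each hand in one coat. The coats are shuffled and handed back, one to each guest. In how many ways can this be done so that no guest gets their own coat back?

This is the derangement count D_8: permutations of 8 items with no fixed point.
By inclusion–exclusion this is Σ_{j=0}^{8} (−1)^j C(8,j)·(8−j)!.
Computing: 40320 − 40320 + 20160 − 6720 + 1680 − 336 + 56 − 8 + 1 = 14833.

14833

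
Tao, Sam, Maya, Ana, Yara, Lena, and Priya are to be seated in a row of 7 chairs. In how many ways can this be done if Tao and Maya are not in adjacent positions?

Of the 7! = 5040 arrangements, those with Tao and Maya adjacent number 2 × 6! = 1440 (treat the pair as a block with 2 internal orders).
So 5040 − 1440 = 3600 arrangements keep them apart.

3600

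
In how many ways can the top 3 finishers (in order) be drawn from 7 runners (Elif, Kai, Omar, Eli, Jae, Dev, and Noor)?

There are 7 choices for 1st place, 6 for 2nd, and 5 for 3rd.
That gives 7 × 6 × 5 = 210.

210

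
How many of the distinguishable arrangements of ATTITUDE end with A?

840

With the last slot taken by A, it remains to arrange the other 7 letters (TTITUDE).
Those 7 letters have T appearing 3 times, giving (7)!/(3!) = 840.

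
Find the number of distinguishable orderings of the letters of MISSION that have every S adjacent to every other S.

Treat the 2 copies of S as a single block. The multiset to arrange is then {SS, I, I, M, N, O}, 6 items in all.
That gives (6)!/(2!) = 360 arrangements.

360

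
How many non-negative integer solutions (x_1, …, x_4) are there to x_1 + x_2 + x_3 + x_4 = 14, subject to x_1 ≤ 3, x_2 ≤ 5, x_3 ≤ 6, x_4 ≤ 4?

Without the upper bounds there are C(17,3) = 680 ways to split 14 among 4 variables.
Subtract solutions that violate a single cap (substitute x_i' = x_i − (cap_i+1)): x_1 ≥ 4 gives C(13,3) = 286; x_2 ≥ 6 gives C(11,3) = 165; x_3 ≥ 7 gives C(10,3) = 120; x_4 ≥ 5 gives C(12,3) = 220. Together 791.
Add back pairs where two caps are both exceeded: 35 + 20 + 56 + 4 + 20 + 10 = 145.
By inclusion–exclusion the count is 680 − 791 + 145 = 34.

34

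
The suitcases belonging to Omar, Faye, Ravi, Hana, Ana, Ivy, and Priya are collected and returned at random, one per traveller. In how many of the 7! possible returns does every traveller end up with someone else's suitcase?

1854

Let Aᵢ be the assignments in which traveller i gets their own suitcase. We want the size of the complement of A₁∪…∪A_7.
By inclusion–exclusion this is Σ_{j=0}^{7} (−1)^j C(7,j)·(7−j)!.
Computing: 5040 − 5040 + 2520 − 840 + 210 − 42 + 7 − 1 = 1854.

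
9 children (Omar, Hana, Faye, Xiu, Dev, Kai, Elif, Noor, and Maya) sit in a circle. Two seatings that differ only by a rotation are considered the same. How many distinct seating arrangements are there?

Around a circle, 9 distinct people have 9!/9 = (8)! = 40320 rotationally distinct seatings.

40320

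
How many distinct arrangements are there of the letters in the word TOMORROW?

3360

The 8 letters of TOMORROW have repeats: O appearing 3 times and R appearing twice.
Dividing 8! = 40320 by 3!·2! = 12 for the repeated letters gives 3360.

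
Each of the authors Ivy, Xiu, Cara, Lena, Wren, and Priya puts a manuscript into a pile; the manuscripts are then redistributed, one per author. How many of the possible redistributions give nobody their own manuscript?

265

This is the derangement count D_6: permutations of 6 items with no fixed point.
By inclusion–exclusion this is Σ_{j=0}^{6} (−1)^j C(6,j)·(6−j)!.
Computing: 720 − 720 + 360 − 120 + 30 − 6 + 1 = 265.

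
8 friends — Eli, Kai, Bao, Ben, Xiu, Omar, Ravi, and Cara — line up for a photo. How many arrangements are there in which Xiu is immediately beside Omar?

Treat {Xiu, Omar} as a single unit. There are 7 units to order, and the pair itself can be ordered 2 ways.
That gives 2 × 7! = 2 × 5040 = 10080.

10080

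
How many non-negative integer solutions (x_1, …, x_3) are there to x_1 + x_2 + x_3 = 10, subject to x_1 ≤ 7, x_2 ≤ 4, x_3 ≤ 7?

33

By stars and bars, unrestricted non-negative solutions to x_1+…+x_3 = 10 number C(10+2,2) = 66.
Subtract solutions that violate a single cap (substitute x_i' = x_i − (cap_i+1)): x_1 ≥ 8 gives C(4,2) = 6; x_2 ≥ 5 gives C(7,2) = 21; x_3 ≥ 8 gives C(4,2) = 6. Together 33.
No two caps can be exceeded simultaneously, so the pair terms are all 0.
By inclusion–exclusion the count is 66 − 33 + 0 = 33.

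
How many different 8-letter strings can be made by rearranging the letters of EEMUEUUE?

Letter multiplicities in EEMUEUUE: E×4, M×1, U×3.
Dividing 8! = 40320 by 4!·3! = 144 for the repeated letters gives 280.

280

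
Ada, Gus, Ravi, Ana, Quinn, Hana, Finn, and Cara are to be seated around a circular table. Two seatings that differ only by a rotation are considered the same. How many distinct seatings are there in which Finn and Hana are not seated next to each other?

All circular seatings of 8 people number (7)! = 5040.
Those with Finn next to Hana: fuse the pair into one unit and seat 7 units around a circle — 2·(6)! = 1440.
Subtracting, 5040 − 1440 = 3600.

3600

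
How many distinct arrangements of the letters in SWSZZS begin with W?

10

With the first slot taken by W, it remains to arrange the other 5 letters (SSZZS).
Those 5 letters have S appearing 3 times and Z appearing twice, giving (5)!/(3!·2!) = 10.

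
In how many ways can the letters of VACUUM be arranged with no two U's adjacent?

Total arrangements of VACUUM: 6!/(2!) = 360.
Arrangements with the U's together: treat UU as one letter, giving (5)! = 120.
Hence 360 − 120 = 240.

240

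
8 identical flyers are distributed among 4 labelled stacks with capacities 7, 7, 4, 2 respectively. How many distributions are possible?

Ignoring the caps, the number of non-negative solutions to x_1+…+x_4 = 8 is C(11,3) = 165.
Subtract solutions that violate a single cap (substitute x_i' = x_i − (cap_i+1)): x_1 ≥ 8 gives C(3,3) = 1; x_2 ≥ 8 gives C(3,3) = 1; x_3 ≥ 5 gives C(6,3) = 20; x_4 ≥ 3 gives C(8,3) = 56. Together 78.
Add back pairs where two caps are both exceeded: 0 + 0 + 0 + 0 + 0 + 1 = 1.
By inclusion–exclusion the count is 165 − 78 + 1 = 88.

88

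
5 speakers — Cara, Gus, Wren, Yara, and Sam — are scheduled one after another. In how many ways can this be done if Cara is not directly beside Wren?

72

Of the 5! = 120 arrangements, those with Cara and Wren adjacent number 2 × 4! = 48 (treat the pair as a block with 2 internal orders).
Complementary counting: 120 − 48 = 72.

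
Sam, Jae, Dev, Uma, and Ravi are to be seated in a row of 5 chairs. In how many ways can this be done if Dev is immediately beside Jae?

Place the 3 others and the Dev-Jae pair as 4 objects in a line; the pair has 2 internal arrangements.
That gives 2 × 4! = 2 × 24 = 48.

48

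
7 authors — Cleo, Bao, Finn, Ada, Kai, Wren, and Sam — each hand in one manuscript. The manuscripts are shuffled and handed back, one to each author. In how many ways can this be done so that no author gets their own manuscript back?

1854

Count assignments avoiding every fixed point. For any j of the 7 authors fixed to their own manuscript, the other 7−j can be arranged in (7−j)! ways.
By inclusion–exclusion this is Σ_{j=0}^{7} (−1)^j C(7,j)·(7−j)!.
Computing: 5040 − 5040 + 2520 − 840 + 210 − 42 + 7 − 1 = 1854.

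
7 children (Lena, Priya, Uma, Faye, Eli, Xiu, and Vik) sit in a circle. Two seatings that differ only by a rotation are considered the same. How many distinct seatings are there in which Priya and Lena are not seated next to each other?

Without the restriction there are (6)! = 720 seatings.
Those with Priya next to Lena: fuse the pair into one unit and seat 6 units around a circle — 2·(5)! = 240.
Subtracting, 720 − 240 = 480.

480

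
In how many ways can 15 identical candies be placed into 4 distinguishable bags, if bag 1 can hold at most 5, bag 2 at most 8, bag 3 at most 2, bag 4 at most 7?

81

By stars and bars, unrestricted non-negative solutions to x_1+…+x_4 = 15 number C(15+3,3) = 816.
Subtract solutions that violate a single cap (substitute x_i' = x_i − (cap_i+1)): x_1 ≥ 6 gives C(12,3) = 220; x_2 ≥ 9 gives C(9,3) = 84; x_3 ≥ 3 gives C(15,3) = 455; x_4 ≥ 8 gives C(10,3) = 120. Together 879.
Add back pairs where two caps are both exceeded: 1 + 84 + 4 + 20 + 0 + 35 = 144.
By inclusion–exclusion the count is 816 − 879 + 144 = 81.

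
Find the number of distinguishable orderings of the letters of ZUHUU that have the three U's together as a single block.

6

Treat the 3 copies of U as a single block. The multiset to arrange is then {UUU, H, Z}, 3 items in all.
All 3 items are distinct, so there are (3)! = 6 arrangements.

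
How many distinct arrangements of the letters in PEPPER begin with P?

30

With the first slot taken by P, it remains to arrange the other 5 letters (EPPER).
Those 5 letters have E appearing twice and P appearing twice, giving (5)!/(2!·2!) = 30.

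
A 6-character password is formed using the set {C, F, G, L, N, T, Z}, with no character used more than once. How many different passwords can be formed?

5040

With no repetition, fill the 6 characters in order: 7 choices, then 6, down to 2.
That product is 7 × 6 × 5 × 4 × 3 × 2 = 5040.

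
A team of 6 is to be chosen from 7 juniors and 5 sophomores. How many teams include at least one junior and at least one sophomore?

With no constraint there are C(12,6) = 924 possible selections.
Selections missing a whole group: no juniors → C(5,6) = 0; no sophomores → C(7,6) = 7.
Both groups omitted at once is impossible, so 924 − 7 = 917.

917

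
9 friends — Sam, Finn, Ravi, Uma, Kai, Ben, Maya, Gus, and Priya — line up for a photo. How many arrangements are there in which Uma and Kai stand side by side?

Glue Uma and Kai into one block (2 internal orders), leaving 8 units to arrange in a row.
That gives 2 × 8! = 2 × 40320 = 80640.

80640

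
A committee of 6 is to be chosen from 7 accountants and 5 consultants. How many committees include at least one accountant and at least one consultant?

With no constraint there are C(12,6) = 924 possible selections.
Subtract selections that omit an entire group: no accountants → C(5,6) = 0; no consultants → C(7,6) = 7.
Both groups omitted at once is impossible, so 924 − 7 = 917.

917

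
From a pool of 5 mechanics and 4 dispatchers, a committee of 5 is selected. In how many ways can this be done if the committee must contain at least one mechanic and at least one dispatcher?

125

Unrestricted: C(9,5) = 126 ways to pick any 5 of the 9.
Selections missing a whole group: no mechanics → C(4,5) = 0; no dispatchers → C(5,5) = 1.
Both groups omitted at once is impossible, so 126 − 1 = 125.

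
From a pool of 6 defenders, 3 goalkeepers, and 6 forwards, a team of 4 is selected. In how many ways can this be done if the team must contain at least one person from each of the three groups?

648

Unrestricted: C(15,4) = 1365 ways to pick any 4 of the 15.
Subtract selections that omit an entire group: no defenders → C(9,4) = 126; no goalkeepers → C(12,4) = 495; no forwards → C(9,4) = 126.
Add back selections omitting two groups (i.e. drawn from a single group): C(6,4) + C(3,4) + C(6,4) = 30.
By inclusion–exclusion: 1365 − 747 + 30 = 648.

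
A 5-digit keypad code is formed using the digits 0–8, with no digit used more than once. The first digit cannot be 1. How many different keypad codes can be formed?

The first digit has 9−1 = 8 choices (anything except 1).
The remaining 4 digits are filled from the other 8 symbols without repetition: 8 × 7 × 6 × 5 = 1680.
Total: 8 × 1680 = 13440.

13440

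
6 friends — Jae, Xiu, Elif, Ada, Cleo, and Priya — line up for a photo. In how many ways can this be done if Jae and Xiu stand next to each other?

Place the 4 others and the Jae-Xiu pair as 5 objects in a line; the pair has 2 internal arrangements.
So the count is 2·(5)! = 240.

240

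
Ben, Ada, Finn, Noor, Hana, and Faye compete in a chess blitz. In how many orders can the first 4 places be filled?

360

This is an ordered selection of 4 from 6: P(6,4).
That gives 6 × 5 × 4 × 3 = 360.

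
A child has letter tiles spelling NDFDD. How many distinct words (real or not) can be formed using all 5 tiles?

20

The 5 letters of NDFDD have repeats: D appearing 3 times.
Dividing 5! = 120 by 3! = 6 for the repeated letters gives 20.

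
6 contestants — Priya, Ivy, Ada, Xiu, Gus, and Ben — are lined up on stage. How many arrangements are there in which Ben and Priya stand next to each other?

240

Place the 4 others and the Ben-Priya pair as 5 objects in a line; the pair has 2 internal arrangements.
That gives 2 × 5! = 2 × 120 = 240.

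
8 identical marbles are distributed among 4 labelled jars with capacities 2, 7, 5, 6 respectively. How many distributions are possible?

94

By stars and bars, unrestricted non-negative solutions to x_1+…+x_4 = 8 number C(8+3,3) = 165.
Subtract solutions that violate a single cap (substitute x_i' = x_i − (cap_i+1)): x_1 ≥ 3 gives C(8,3) = 56; x_2 ≥ 8 gives C(3,3) = 1; x_3 ≥ 6 gives C(5,3) = 10; x_4 ≥ 7 gives C(4,3) = 4. Together 71.
No two caps can be exceeded simultaneously, so the pair terms are all 0.
By inclusion–exclusion the count is 165 − 71 + 0 = 94.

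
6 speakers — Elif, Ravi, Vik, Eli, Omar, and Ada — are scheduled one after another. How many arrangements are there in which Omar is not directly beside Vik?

There are 6! = 720 arrangements in all. If Omar and Vik are adjacent, merging them into one block gives 2·(5)! = 240 arrangements.
So 720 − 240 = 480 arrangements keep them apart.

480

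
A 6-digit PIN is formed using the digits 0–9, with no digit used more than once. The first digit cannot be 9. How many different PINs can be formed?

The first digit has 10−1 = 9 choices (anything except 9).
The remaining 5 digits are filled from the other 9 symbols without repetition: 9 × 8 × 7 × 6 × 5 = 15120.
Total: 9 × 15120 = 136080.

136080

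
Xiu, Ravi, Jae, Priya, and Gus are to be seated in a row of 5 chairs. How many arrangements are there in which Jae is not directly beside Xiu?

72

Of the 5! = 120 arrangements, those with Jae and Xiu adjacent number 2 × 4! = 48 (treat the pair as a block with 2 internal orders).
So 120 − 48 = 72 arrangements keep them apart.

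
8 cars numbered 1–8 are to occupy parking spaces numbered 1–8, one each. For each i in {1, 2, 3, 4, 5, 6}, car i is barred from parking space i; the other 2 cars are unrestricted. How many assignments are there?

18806

Let Aᵢ (for 1 ≤ i ≤ 6) be the placements that put car i in its forbidden parking space. Any j of these fix j positions, leaving (8−j)! ways to fill the rest, and there are C(6,j) ways to pick which j.
By inclusion–exclusion, the number of valid placements is Σ_{j=0}^{6} (−1)^j C(6,j)·(8−j)!.
Computing: 40320 − 30240 + 10800 − 2400 + 360 − 36 + 2 = 18806.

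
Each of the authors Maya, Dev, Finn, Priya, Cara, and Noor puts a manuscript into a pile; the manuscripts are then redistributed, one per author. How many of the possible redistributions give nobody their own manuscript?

This is the derangement count D_6: permutations of 6 items with no fixed point.
By inclusion–exclusion this is Σ_{j=0}^{6} (−1)^j C(6,j)·(6−j)!.
Computing: 720 − 720 + 360 − 120 + 30 − 6 + 1 = 265.

265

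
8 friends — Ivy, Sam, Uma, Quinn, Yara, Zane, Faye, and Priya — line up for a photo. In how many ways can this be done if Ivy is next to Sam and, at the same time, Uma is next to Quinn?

Treat {Ivy,Sam} as one block (2 orders) and {Uma,Quinn} as another (2 orders).
That leaves 6 units to arrange: 2 × 2 × 6! = 4 × 720 = 2880.

2880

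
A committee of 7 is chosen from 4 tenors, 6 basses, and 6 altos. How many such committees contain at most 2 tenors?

9240

Split by how many tenors are chosen (0 through 2).
Sum: C(4,0)·C(12,7) + C(4,1)·C(12,6) + C(4,2)·C(12,5) = 792 + 3696 + 4752 = 9240.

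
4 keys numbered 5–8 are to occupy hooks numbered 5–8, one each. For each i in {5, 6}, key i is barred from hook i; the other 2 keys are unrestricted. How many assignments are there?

Let Aᵢ (for i ∈ {5, 6}) be the placements that put key i in its forbidden hook. Any j of these fix j positions, leaving (4−j)! ways to fill the rest, and there are C(2,j) ways to pick which j.
By inclusion–exclusion, the number of valid placements is Σ_{j=0}^{2} (−1)^j C(2,j)·(4−j)!.
Computing: 24 − 12 + 2 = 14.

14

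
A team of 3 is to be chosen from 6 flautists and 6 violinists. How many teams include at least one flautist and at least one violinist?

Total 3-person selections from all 12: C(12,3) = 220.
Selections missing a whole group: no flautists → C(6,3) = 20; no violinists → C(6,3) = 20.
Both groups omitted at once is impossible, so 220 − 40 = 180.

180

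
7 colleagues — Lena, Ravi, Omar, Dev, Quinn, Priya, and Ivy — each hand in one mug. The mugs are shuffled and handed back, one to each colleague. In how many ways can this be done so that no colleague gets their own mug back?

1854

This is the derangement count D_7: permutations of 7 items with no fixed point.
By inclusion–exclusion this is Σ_{j=0}^{7} (−1)^j C(7,j)·(7−j)!.
Computing: 5040 − 5040 + 2520 − 840 + 210 − 42 + 7 − 1 = 1854.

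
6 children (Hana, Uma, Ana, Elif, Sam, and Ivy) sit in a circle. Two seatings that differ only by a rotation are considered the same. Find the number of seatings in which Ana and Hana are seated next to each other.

48

Glue Ana and Hana into a block (2 internal orders). Seating 5 units around a circle gives (4)! arrangements.
So 2 × (4)! = 2 × 24 = 48.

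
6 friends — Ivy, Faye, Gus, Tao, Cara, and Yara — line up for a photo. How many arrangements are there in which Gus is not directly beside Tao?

480

Of the 6! = 720 arrangements, those with Gus and Tao adjacent number 2 × 5! = 240 (treat the pair as a block with 2 internal orders).
So 720 − 240 = 480 arrangements keep them apart.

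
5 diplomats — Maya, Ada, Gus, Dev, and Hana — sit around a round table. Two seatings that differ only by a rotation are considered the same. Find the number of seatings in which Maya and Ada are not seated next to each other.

12

Without the restriction there are (4)! = 24 seatings.
Seatings with Maya beside Ada: treat them as a block with 2 internal orders, giving 2 × (3)! = 12.
Subtracting, 24 − 12 = 12.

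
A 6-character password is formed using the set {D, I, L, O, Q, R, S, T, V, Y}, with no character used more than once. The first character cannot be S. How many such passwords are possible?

The first character has 10−1 = 9 choices (anything except S).
The remaining 5 characters are filled from the other 9 symbols without repetition: 9 × 8 × 7 × 6 × 5 = 15120.
Total: 9 × 15120 = 136080.

136080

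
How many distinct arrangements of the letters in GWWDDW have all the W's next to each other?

12

Treat the 3 copies of W as a single block. The multiset to arrange is then {WWW, D, D, G}, 4 items in all.
That gives (4)!/(2!) = 12 arrangements.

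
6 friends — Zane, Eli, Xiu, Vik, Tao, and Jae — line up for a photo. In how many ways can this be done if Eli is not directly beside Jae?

Of the 6! = 720 arrangements, those with Eli and Jae adjacent number 2 × 5! = 240 (treat the pair as a block with 2 internal orders).
So 720 − 240 = 480 arrangements keep them apart.

480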